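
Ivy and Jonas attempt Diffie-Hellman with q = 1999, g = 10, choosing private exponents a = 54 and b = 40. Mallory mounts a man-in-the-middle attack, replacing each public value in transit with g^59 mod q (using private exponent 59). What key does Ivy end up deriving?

1399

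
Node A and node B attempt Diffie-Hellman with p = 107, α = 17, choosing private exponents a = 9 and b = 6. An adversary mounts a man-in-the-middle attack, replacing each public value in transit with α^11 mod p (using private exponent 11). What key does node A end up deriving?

Node A receives an adversary's public value M = 17^11 mod 107 instead of the honest one.
17^1 ≡ 17 (mod 107)
17^2 = (17^1)^2 ≡ 17^2 = 289 ≡ 75 (mod 107)
17^4 = (17^2)^2 ≡ 75^2 = 5625 ≡ 61 (mod 107)
17^8 = (17^4)^2 ≡ 61^2 = 3721 ≡ 83 (mod 107)
17^11 = 17^8 · 17^2 · 17^1 ≡ 83 · 75 · 17 ≡ 2 (mod 107).
So M = 2. Node A computes K = M^9 mod 107.
2^1 ≡ 2 (mod 107)
2^2 = (2^1)^2 ≡ 2^2 = 4 ≡ 4 (mod 107)
2^4 = (2^2)^2 ≡ 4^2 = 16 ≡ 16 (mod 107)
2^8 = (2^4)^2 ≡ 16^2 = 256 ≡ 42 (mod 107)
2^9 = 2^8 · 2^1 ≡ 42 · 2 ≡ 84 (mod 107).

84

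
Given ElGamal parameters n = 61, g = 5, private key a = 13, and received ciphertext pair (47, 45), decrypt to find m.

Shared mask s = c₁^a mod n = 47^13 mod 61.
47^1 ≡ 47 (mod 61)
47^2 = (47^1)^2 ≡ 47^2 = 2209 ≡ 13 (mod 61)
47^4 = (47^2)^2 ≡ 13^2 = 169 ≡ 47 (mod 61)
47^8 = (47^4)^2 ≡ 47^2 = 2209 ≡ 13 (mod 61)
47^13 = 47^8 · 47^4 · 47^1 ≡ 13 · 47 · 47 ≡ 47 (mod 61).
So s = 47; s⁻¹ ≡ 13 (mod 61).
m = c₂ · s⁻¹ mod 61 = 45 · 13 mod 61 = 36.

36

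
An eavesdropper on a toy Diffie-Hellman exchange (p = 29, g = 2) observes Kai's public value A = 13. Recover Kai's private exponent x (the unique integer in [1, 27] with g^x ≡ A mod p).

18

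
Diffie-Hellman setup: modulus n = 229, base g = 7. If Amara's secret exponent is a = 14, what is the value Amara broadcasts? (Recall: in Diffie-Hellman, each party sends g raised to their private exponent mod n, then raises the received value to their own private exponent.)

Public value = 7^14 (mod 229).
7^1 ≡ 7 (mod 229)
7^2 = (7^1)^2 ≡ 7^2 = 49 ≡ 49 (mod 229)
7^4 = (7^2)^2 ≡ 49^2 = 2401 ≡ 111 (mod 229)
7^8 = (7^4)^2 ≡ 111^2 = 12321 ≡ 184 (mod 229)
7^14 = 7^8 · 7^4 · 7^2 ≡ 184 · 111 · 49 ≡ 46 (mod 229).

46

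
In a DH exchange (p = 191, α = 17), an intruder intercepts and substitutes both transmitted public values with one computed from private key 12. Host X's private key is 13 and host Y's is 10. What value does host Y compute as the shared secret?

Host Y receives an intruder's public value M = 17^12 mod 191 instead of the honest one.
17^1 ≡ 17 (mod 191)
17^2 = (17^1)^2 ≡ 17^2 = 289 ≡ 98 (mod 191)
17^4 = (17^2)^2 ≡ 98^2 = 9604 ≡ 54 (mod 191)
17^8 = (17^4)^2 ≡ 54^2 = 2916 ≡ 51 (mod 191)
17^12 = 17^8 · 17^4 ≡ 51 · 54 ≡ 80 (mod 191).
So M = 80. Host Y computes K = M^10 mod 191.
80^1 ≡ 80 (mod 191)
80^2 = (80^1)^2 ≡ 80^2 = 6400 ≡ 97 (mod 191)
80^4 = (80^2)^2 ≡ 97^2 = 9409 ≡ 50 (mod 191)
80^8 = (80^4)^2 ≡ 50^2 = 2500 ≡ 17 (mod 191)
80^10 = 80^8 · 80^2 ≡ 17 · 97 ≡ 121 (mod 191).

121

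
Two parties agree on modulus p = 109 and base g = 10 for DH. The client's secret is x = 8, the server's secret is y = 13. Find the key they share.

35

The server sends B = g^y mod p = 10^13 mod 109.
10^1 ≡ 10 (mod 109)
10^2 = (10^1)^2 ≡ 10^2 = 100 ≡ 100 (mod 109)
10^4 = (10^2)^2 ≡ 100^2 = 10000 ≡ 81 (mod 109)
10^8 = (10^4)^2 ≡ 81^2 = 6561 ≡ 21 (mod 109)
10^13 = 10^8 · 10^4 · 10^1 ≡ 21 · 81 · 10 ≡ 6 (mod 109).
So B = 6. The client then computes K = B^x mod p = 6^8 mod 109.
6^1 ≡ 6 (mod 109)
6^2 = (6^1)^2 ≡ 6^2 = 36 ≡ 36 (mod 109)
6^4 = (6^2)^2 ≡ 36^2 = 1296 ≡ 97 (mod 109)
6^8 = (6^4)^2 ≡ 97^2 = 9409 ≡ 35 (mod 109)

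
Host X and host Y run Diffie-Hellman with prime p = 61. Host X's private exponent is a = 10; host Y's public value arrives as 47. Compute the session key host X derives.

47

Shared key K = 47^10 mod 61.
47^1 ≡ 47 (mod 61)
47^2 = (47^1)^2 ≡ 47^2 = 2209 ≡ 13 (mod 61)
47^4 = (47^2)^2 ≡ 13^2 = 169 ≡ 47 (mod 61)
47^8 = (47^4)^2 ≡ 47^2 = 2209 ≡ 13 (mod 61)
47^10 = 47^8 · 47^2 ≡ 13 · 13 ≡ 47 (mod 61).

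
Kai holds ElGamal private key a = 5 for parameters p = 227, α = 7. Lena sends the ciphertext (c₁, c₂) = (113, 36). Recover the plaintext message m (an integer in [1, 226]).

210

Shared mask s = c₁^a mod p = 113^5 mod 227.
113^1 ≡ 113 (mod 227)
113^2 = (113^1)^2 ≡ 113^2 = 12769 ≡ 57 (mod 227)
113^4 = (113^2)^2 ≡ 57^2 = 3249 ≡ 71 (mod 227)
113^5 = 113^4 · 113^1 ≡ 71 · 113 ≡ 78 (mod 227).
So s = 78; s⁻¹ ≡ 195 (mod 227).
m = c₂ · s⁻¹ mod 227 = 36 · 195 mod 227 = 210.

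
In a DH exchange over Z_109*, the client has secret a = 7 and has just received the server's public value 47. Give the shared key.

39

Shared key K = 47^7 mod 109.
47^1 ≡ 47 (mod 109)
47^2 = (47^1)^2 ≡ 47^2 = 2209 ≡ 29 (mod 109)
47^4 = (47^2)^2 ≡ 29^2 = 841 ≡ 78 (mod 109)
47^7 = 47^4 · 47^2 · 47^1 ≡ 78 · 29 · 47 ≡ 39 (mod 109).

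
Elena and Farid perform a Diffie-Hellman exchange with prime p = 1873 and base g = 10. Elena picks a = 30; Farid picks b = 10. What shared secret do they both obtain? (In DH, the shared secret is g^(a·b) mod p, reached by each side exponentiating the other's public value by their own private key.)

Elena sends A = g^a mod p = 10^30 mod 1873.
10^1 ≡ 10 (mod 1873)
10^2 = (10^1)^2 ≡ 10^2 = 100 ≡ 100 (mod 1873)
10^4 = (10^2)^2 ≡ 100^2 = 10000 ≡ 635 (mod 1873)
10^8 = (10^4)^2 ≡ 635^2 = 403225 ≡ 530 (mod 1873)
10^16 = (10^8)^2 ≡ 530^2 = 280900 ≡ 1823 (mod 1873)
10^30 = 10^16 · 10^8 · 10^4 · 10^2 ≡ 1823 · 530 · 635 · 100 ≡ 25 (mod 1873).
So A = 25. Farid then computes K = A^b mod p = 25^10 mod 1873.
25^1 ≡ 25 (mod 1873)
25^2 = (25^1)^2 ≡ 25^2 = 625 ≡ 625 (mod 1873)
25^4 = (25^2)^2 ≡ 625^2 = 390625 ≡ 1041 (mod 1873)
25^8 = (25^4)^2 ≡ 1041^2 = 1083681 ≡ 1087 (mod 1873)
25^10 = 25^8 · 25^2 ≡ 1087 · 625 ≡ 1349 (mod 1873).

1349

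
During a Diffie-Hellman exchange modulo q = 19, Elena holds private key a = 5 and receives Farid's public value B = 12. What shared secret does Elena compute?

8

Shared key K = 12^5 mod 19.
12^1 ≡ 12 (mod 19)
12^2 = (12^1)^2 ≡ 12^2 = 144 ≡ 11 (mod 19)
12^4 = (12^2)^2 ≡ 11^2 = 121 ≡ 7 (mod 19)
12^5 = 12^4 · 12^1 ≡ 7 · 12 ≡ 8 (mod 19).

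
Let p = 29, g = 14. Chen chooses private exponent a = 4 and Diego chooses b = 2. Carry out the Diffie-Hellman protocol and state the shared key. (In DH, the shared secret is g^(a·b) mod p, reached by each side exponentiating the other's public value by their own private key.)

23

Chen sends A = g^a mod p = 14^4 mod 29.
14^1 ≡ 14 (mod 29)
14^2 = (14^1)^2 ≡ 14^2 = 196 ≡ 22 (mod 29)
14^4 = (14^2)^2 ≡ 22^2 = 484 ≡ 20 (mod 29)
So A = 20. Diego then computes K = A^b mod p = 20^2 mod 29.
20^1 ≡ 20 (mod 29)
20^2 = (20^1)^2 ≡ 20^2 = 400 ≡ 23 (mod 29)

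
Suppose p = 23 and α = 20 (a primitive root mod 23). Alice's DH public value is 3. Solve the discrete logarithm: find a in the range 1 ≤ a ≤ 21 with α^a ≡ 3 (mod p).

Try successive powers of 20 modulo 23:
20^1 ≡ 20
20^2 ≡ 9
20^3 ≡ 19
20^4 ≡ 12
20^5 ≡ 10
20^6 ≡ 16
20^7 ≡ 21
20^8 ≡ 6
20^9 ≡ 5
20^10 ≡ 8
20^11 ≡ 22
20^12 ≡ 3
Found: a = 12.

12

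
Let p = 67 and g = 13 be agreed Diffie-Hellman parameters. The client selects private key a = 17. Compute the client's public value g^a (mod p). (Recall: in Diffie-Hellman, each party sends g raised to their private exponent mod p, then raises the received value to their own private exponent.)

11

Public value = 13^17 (mod 67).
13^1 ≡ 13 (mod 67)
13^2 = (13^1)^2 ≡ 13^2 = 169 ≡ 35 (mod 67)
13^4 = (13^2)^2 ≡ 35^2 = 1225 ≡ 19 (mod 67)
13^8 = (13^4)^2 ≡ 19^2 = 361 ≡ 26 (mod 67)
13^16 = (13^8)^2 ≡ 26^2 = 676 ≡ 6 (mod 67)
13^17 = 13^16 · 13^1 ≡ 6 · 13 ≡ 11 (mod 67).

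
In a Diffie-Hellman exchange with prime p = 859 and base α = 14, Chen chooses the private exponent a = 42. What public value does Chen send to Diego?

509

Public value = 14^42 mod 859.
14^1 ≡ 14 (mod 859)
14^2 = (14^1)^2 ≡ 14^2 = 196 ≡ 196 (mod 859)
14^4 = (14^2)^2 ≡ 196^2 = 38416 ≡ 620 (mod 859)
14^8 = (14^4)^2 ≡ 620^2 = 384400 ≡ 427 (mod 859)
14^16 = (14^8)^2 ≡ 427^2 = 182329 ≡ 221 (mod 859)
14^32 = (14^16)^2 ≡ 221^2 = 48841 ≡ 737 (mod 859)
14^42 = 14^32 · 14^8 · 14^2 ≡ 737 · 427 · 196 ≡ 509 (mod 859).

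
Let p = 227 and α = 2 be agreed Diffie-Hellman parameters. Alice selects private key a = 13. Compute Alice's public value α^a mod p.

20

Public value = 2^13 mod 227.
2^1 ≡ 2 (mod 227)
2^2 = (2^1)^2 ≡ 2^2 = 4 ≡ 4 (mod 227)
2^4 = (2^2)^2 ≡ 4^2 = 16 ≡ 16 (mod 227)
2^8 = (2^4)^2 ≡ 16^2 = 256 ≡ 29 (mod 227)
2^13 = 2^8 · 2^4 · 2^1 ≡ 29 · 16 · 2 ≡ 20 (mod 227).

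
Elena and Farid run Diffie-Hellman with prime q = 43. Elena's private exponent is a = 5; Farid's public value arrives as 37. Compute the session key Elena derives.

7

Shared key K = 37^5 mod 43.
37^1 ≡ 37 (mod 43)
37^2 = (37^1)^2 ≡ 37^2 = 1369 ≡ 36 (mod 43)
37^4 = (37^2)^2 ≡ 36^2 = 1296 ≡ 6 (mod 43)
37^5 = 37^4 · 37^1 ≡ 6 · 37 ≡ 7 (mod 43).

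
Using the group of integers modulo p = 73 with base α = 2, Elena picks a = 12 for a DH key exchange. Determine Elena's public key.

Public value = 2^12 mod 73.
2^1 ≡ 2 (mod 73)
2^2 = (2^1)^2 ≡ 2^2 = 4 ≡ 4 (mod 73)
2^4 = (2^2)^2 ≡ 4^2 = 16 ≡ 16 (mod 73)
2^8 = (2^4)^2 ≡ 16^2 = 256 ≡ 37 (mod 73)
2^12 = 2^8 · 2^4 ≡ 37 · 16 ≡ 8 (mod 73).

8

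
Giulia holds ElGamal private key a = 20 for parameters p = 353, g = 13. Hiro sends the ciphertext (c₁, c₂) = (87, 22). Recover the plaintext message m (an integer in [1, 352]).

269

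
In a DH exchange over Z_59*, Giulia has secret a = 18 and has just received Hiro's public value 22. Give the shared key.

16

Shared key K = 22^18 mod 59.
22^1 ≡ 22 (mod 59)
22^2 = (22^1)^2 ≡ 22^2 = 484 ≡ 12 (mod 59)
22^4 = (22^2)^2 ≡ 12^2 = 144 ≡ 26 (mod 59)
22^8 = (22^4)^2 ≡ 26^2 = 676 ≡ 27 (mod 59)
22^16 = (22^8)^2 ≡ 27^2 = 729 ≡ 21 (mod 59)
22^18 = 22^16 · 22^2 ≡ 21 · 12 ≡ 16 (mod 59).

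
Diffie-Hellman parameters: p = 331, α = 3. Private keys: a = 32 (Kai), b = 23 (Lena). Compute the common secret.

109

Kai sends A = α^a mod p = 3^32 mod 331.
3^1 ≡ 3 (mod 331)
3^2 = (3^1)^2 ≡ 3^2 = 9 ≡ 9 (mod 331)
3^4 = (3^2)^2 ≡ 9^2 = 81 ≡ 81 (mod 331)
3^8 = (3^4)^2 ≡ 81^2 = 6561 ≡ 272 (mod 331)
3^16 = (3^8)^2 ≡ 272^2 = 73984 ≡ 171 (mod 331)
3^32 = (3^16)^2 ≡ 171^2 = 29241 ≡ 113 (mod 331)
So A = 113. Lena then computes K = A^b mod p = 113^23 mod 331.
113^1 ≡ 113 (mod 331)
113^2 = (113^1)^2 ≡ 113^2 = 12769 ≡ 191 (mod 331)
113^4 = (113^2)^2 ≡ 191^2 = 36481 ≡ 71 (mod 331)
113^8 = (113^4)^2 ≡ 71^2 = 5041 ≡ 76 (mod 331)
113^16 = (113^8)^2 ≡ 76^2 = 5776 ≡ 149 (mod 331)
113^23 = 113^16 · 113^4 · 113^2 · 113^1 ≡ 149 · 71 · 191 · 113 ≡ 109 (mod 331).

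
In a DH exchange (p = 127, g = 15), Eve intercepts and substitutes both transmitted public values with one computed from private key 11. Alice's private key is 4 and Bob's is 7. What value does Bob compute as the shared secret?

Bob receives Eve's public value M = 15^11 mod 127 instead of the honest one.
15^1 ≡ 15 (mod 127)
15^2 = (15^1)^2 ≡ 15^2 = 225 ≡ 98 (mod 127)
15^4 = (15^2)^2 ≡ 98^2 = 9604 ≡ 79 (mod 127)
15^8 = (15^4)^2 ≡ 79^2 = 6241 ≡ 18 (mod 127)
15^11 = 15^8 · 15^2 · 15^1 ≡ 18 · 98 · 15 ≡ 44 (mod 127).
So M = 44. Bob computes K = M^7 mod 127.
44^1 ≡ 44 (mod 127)
44^2 = (44^1)^2 ≡ 44^2 = 1936 ≡ 31 (mod 127)
44^4 = (44^2)^2 ≡ 31^2 = 961 ≡ 72 (mod 127)
44^7 = 44^4 · 44^2 · 44^1 ≡ 72 · 31 · 44 ≡ 37 (mod 127).

37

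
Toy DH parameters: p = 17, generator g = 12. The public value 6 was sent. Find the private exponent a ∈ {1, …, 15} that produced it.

Try successive powers of 12 modulo 17:
12^1 ≡ 12
12^2 ≡ 8
12^3 ≡ 11
12^4 ≡ 13
12^5 ≡ 3
12^6 ≡ 2
12^7 ≡ 7
12^8 ≡ 16
12^9 ≡ 5
12^10 ≡ 9
12^11 ≡ 6
Found: a = 11.

11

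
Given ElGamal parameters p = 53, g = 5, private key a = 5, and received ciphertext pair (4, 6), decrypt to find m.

44

Shared mask s = c₁^a mod p = 4^5 mod 53.
4^1 ≡ 4 (mod 53)
4^2 = (4^1)^2 ≡ 4^2 = 16 ≡ 16 (mod 53)
4^4 = (4^2)^2 ≡ 16^2 = 256 ≡ 44 (mod 53)
4^5 = 4^4 · 4^1 ≡ 44 · 4 ≡ 17 (mod 53).
So s = 17; s⁻¹ ≡ 25 (mod 53).
m = c₂ · s⁻¹ mod 53 = 6 · 25 mod 53 = 44.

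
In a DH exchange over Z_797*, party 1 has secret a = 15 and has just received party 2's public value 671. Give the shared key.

417

Shared key K = 671^15 mod 797.
671^1 ≡ 671 (mod 797)
671^2 = (671^1)^2 ≡ 671^2 = 450241 ≡ 733 (mod 797)
671^4 = (671^2)^2 ≡ 733^2 = 537289 ≡ 111 (mod 797)
671^8 = (671^4)^2 ≡ 111^2 = 12321 ≡ 366 (mod 797)
671^15 = 671^8 · 671^4 · 671^2 · 671^1 ≡ 366 · 111 · 733 · 671 ≡ 417 (mod 797).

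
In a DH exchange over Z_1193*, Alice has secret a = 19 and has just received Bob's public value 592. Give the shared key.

100

Shared key K = 592^19 mod 1193.
592^1 ≡ 592 (mod 1193)
592^2 = (592^1)^2 ≡ 592^2 = 350464 ≡ 915 (mod 1193)
592^4 = (592^2)^2 ≡ 915^2 = 837225 ≡ 932 (mod 1193)
592^8 = (592^4)^2 ≡ 932^2 = 868624 ≡ 120 (mod 1193)
592^16 = (592^8)^2 ≡ 120^2 = 14400 ≡ 84 (mod 1193)
592^19 = 592^16 · 592^2 · 592^1 ≡ 84 · 915 · 592 ≡ 100 (mod 1193).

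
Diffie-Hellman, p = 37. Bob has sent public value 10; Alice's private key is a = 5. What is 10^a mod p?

Shared key K = 10^5 mod 37.
10^1 ≡ 10 (mod 37)
10^2 = (10^1)^2 ≡ 10^2 = 100 ≡ 26 (mod 37)
10^4 = (10^2)^2 ≡ 26^2 = 676 ≡ 10 (mod 37)
10^5 = 10^4 · 10^1 ≡ 10 · 10 ≡ 26 (mod 37).

26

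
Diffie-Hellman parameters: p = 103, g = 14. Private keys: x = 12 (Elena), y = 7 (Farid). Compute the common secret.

81

Farid sends B = g^y mod p = 14^7 mod 103.
14^1 ≡ 14 (mod 103)
14^2 = (14^1)^2 ≡ 14^2 = 196 ≡ 93 (mod 103)
14^4 = (14^2)^2 ≡ 93^2 = 8649 ≡ 100 (mod 103)
14^7 = 14^4 · 14^2 · 14^1 ≡ 100 · 93 · 14 ≡ 8 (mod 103).
So B = 8. Elena then computes K = B^x mod p = 8^12 mod 103.
8^1 ≡ 8 (mod 103)
8^2 = (8^1)^2 ≡ 8^2 = 64 ≡ 64 (mod 103)
8^4 = (8^2)^2 ≡ 64^2 = 4096 ≡ 79 (mod 103)
8^8 = (8^4)^2 ≡ 79^2 = 6241 ≡ 61 (mod 103)
8^12 = 8^8 · 8^4 ≡ 61 · 79 ≡ 81 (mod 103).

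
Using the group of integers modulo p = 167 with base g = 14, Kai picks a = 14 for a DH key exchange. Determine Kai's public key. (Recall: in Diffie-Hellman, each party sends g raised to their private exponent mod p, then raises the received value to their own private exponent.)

Public value = 14^14 mod 167.
14^1 ≡ 14 (mod 167)
14^2 = (14^1)^2 ≡ 14^2 = 196 ≡ 29 (mod 167)
14^4 = (14^2)^2 ≡ 29^2 = 841 ≡ 6 (mod 167)
14^8 = (14^4)^2 ≡ 6^2 = 36 ≡ 36 (mod 167)
14^14 = 14^8 · 14^4 · 14^2 ≡ 36 · 6 · 29 ≡ 85 (mod 167).

85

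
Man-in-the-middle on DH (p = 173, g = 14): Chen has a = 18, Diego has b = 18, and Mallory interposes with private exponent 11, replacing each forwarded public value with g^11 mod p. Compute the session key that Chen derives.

169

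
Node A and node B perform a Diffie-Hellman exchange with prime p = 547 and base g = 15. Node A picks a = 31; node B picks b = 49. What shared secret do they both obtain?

Node A sends A = g^a mod p = 15^31 mod 547.
15^1 ≡ 15 (mod 547)
15^2 = (15^1)^2 ≡ 15^2 = 225 ≡ 225 (mod 547)
15^4 = (15^2)^2 ≡ 225^2 = 50625 ≡ 301 (mod 547)
15^8 = (15^4)^2 ≡ 301^2 = 90601 ≡ 346 (mod 547)
15^16 = (15^8)^2 ≡ 346^2 = 119716 ≡ 470 (mod 547)
15^31 = 15^16 · 15^8 · 15^4 · 15^2 · 15^1 ≡ 470 · 346 · 301 · 225 · 15 ≡ 140 (mod 547).
So A = 140. Node B then computes K = A^b mod p = 140^49 mod 547.
140^1 ≡ 140 (mod 547)
140^2 = (140^1)^2 ≡ 140^2 = 19600 ≡ 455 (mod 547)
140^4 = (140^2)^2 ≡ 455^2 = 207025 ≡ 259 (mod 547)
140^8 = (140^4)^2 ≡ 259^2 = 67081 ≡ 347 (mod 547)
140^16 = (140^8)^2 ≡ 347^2 = 120409 ≡ 69 (mod 547)
140^32 = (140^16)^2 ≡ 69^2 = 4761 ≡ 385 (mod 547)
140^49 = 140^32 · 140^16 · 140^1 ≡ 385 · 69 · 140 ≡ 47 (mod 547).

47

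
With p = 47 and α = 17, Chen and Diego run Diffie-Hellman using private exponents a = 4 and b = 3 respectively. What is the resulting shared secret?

8

Diego sends B = α^b mod p = 17^3 mod 47.
17^1 ≡ 17 (mod 47)
17^2 = (17^1)^2 ≡ 17^2 = 289 ≡ 7 (mod 47)
17^3 = 17^2 · 17^1 ≡ 7 · 17 ≡ 25 (mod 47).
So B = 25. Chen then computes K = B^a mod p = 25^4 mod 47.
25^1 ≡ 25 (mod 47)
25^2 = (25^1)^2 ≡ 25^2 = 625 ≡ 14 (mod 47)
25^4 = (25^2)^2 ≡ 14^2 = 196 ≡ 8 (mod 47)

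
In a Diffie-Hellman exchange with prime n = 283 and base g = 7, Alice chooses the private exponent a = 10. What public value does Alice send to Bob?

214

Public value = 7^10 (mod 283).
7^1 ≡ 7 (mod 283)
7^2 = (7^1)^2 ≡ 7^2 = 49 ≡ 49 (mod 283)
7^4 = (7^2)^2 ≡ 49^2 = 2401 ≡ 137 (mod 283)
7^8 = (7^4)^2 ≡ 137^2 = 18769 ≡ 91 (mod 283)
7^10 = 7^8 · 7^2 ≡ 91 · 49 ≡ 214 (mod 283).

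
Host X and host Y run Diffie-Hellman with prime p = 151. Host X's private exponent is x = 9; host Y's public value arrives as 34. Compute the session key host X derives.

Shared key K = 34^9 mod 151.
34^1 ≡ 34 (mod 151)
34^2 = (34^1)^2 ≡ 34^2 = 1156 ≡ 99 (mod 151)
34^4 = (34^2)^2 ≡ 99^2 = 9801 ≡ 137 (mod 151)
34^8 = (34^4)^2 ≡ 137^2 = 18769 ≡ 45 (mod 151)
34^9 = 34^8 · 34^1 ≡ 45 · 34 ≡ 20 (mod 151).

20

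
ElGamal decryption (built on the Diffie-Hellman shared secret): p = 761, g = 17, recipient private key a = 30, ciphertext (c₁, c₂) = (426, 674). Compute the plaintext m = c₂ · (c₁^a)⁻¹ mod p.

Shared mask s = c₁^a mod p = 426^30 mod 761.
426^1 ≡ 426 (mod 761)
426^2 = (426^1)^2 ≡ 426^2 = 181476 ≡ 358 (mod 761)
426^4 = (426^2)^2 ≡ 358^2 = 128164 ≡ 316 (mod 761)
426^8 = (426^4)^2 ≡ 316^2 = 99856 ≡ 165 (mod 761)
426^16 = (426^8)^2 ≡ 165^2 = 27225 ≡ 590 (mod 761)
426^30 = 426^16 · 426^8 · 426^4 · 426^2 ≡ 590 · 165 · 316 · 358 ≡ 679 (mod 761).
So s = 679; s⁻¹ ≡ 232 (mod 761).
m = c₂ · s⁻¹ mod 761 = 674 · 232 mod 761 = 363.

363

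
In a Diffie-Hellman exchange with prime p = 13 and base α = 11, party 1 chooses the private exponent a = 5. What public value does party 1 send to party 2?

7

Public value = 11^5 mod 13.
11^1 ≡ 11 (mod 13)
11^2 = (11^1)^2 ≡ 11^2 = 121 ≡ 4 (mod 13)
11^4 = (11^2)^2 ≡ 4^2 = 16 ≡ 3 (mod 13)
11^5 = 11^4 · 11^1 ≡ 3 · 11 ≡ 7 (mod 13).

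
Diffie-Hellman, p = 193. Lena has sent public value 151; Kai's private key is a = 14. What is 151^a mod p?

Shared key K = 151^14 mod 193.
151^1 ≡ 151 (mod 193)
151^2 = (151^1)^2 ≡ 151^2 = 22801 ≡ 27 (mod 193)
151^4 = (151^2)^2 ≡ 27^2 = 729 ≡ 150 (mod 193)
151^8 = (151^4)^2 ≡ 150^2 = 22500 ≡ 112 (mod 193)
151^14 = 151^8 · 151^4 · 151^2 ≡ 112 · 150 · 27 ≡ 50 (mod 193).

50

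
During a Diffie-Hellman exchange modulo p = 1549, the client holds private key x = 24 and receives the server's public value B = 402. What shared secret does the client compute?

625

Shared key K = 402^24 mod 1549.
402^1 ≡ 402 (mod 1549)
402^2 = (402^1)^2 ≡ 402^2 = 161604 ≡ 508 (mod 1549)
402^4 = (402^2)^2 ≡ 508^2 = 258064 ≡ 930 (mod 1549)
402^8 = (402^4)^2 ≡ 930^2 = 864900 ≡ 558 (mod 1549)
402^16 = (402^8)^2 ≡ 558^2 = 311364 ≡ 15 (mod 1549)
402^24 = 402^16 · 402^8 ≡ 15 · 558 ≡ 625 (mod 1549).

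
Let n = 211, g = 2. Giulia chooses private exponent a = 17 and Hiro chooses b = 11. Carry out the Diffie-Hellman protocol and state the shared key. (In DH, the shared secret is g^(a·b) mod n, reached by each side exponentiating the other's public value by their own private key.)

39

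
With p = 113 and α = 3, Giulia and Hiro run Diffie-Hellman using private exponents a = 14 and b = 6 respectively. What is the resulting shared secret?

15

Giulia sends A = α^a mod p = 3^14 mod 113.
3^1 ≡ 3 (mod 113)
3^2 = (3^1)^2 ≡ 3^2 = 9 ≡ 9 (mod 113)
3^4 = (3^2)^2 ≡ 9^2 = 81 ≡ 81 (mod 113)
3^8 = (3^4)^2 ≡ 81^2 = 6561 ≡ 7 (mod 113)
3^14 = 3^8 · 3^4 · 3^2 ≡ 7 · 81 · 9 ≡ 18 (mod 113).
So A = 18. Hiro then computes K = A^b mod p = 18^6 mod 113.
18^1 ≡ 18 (mod 113)
18^2 = (18^1)^2 ≡ 18^2 = 324 ≡ 98 (mod 113)
18^4 = (18^2)^2 ≡ 98^2 = 9604 ≡ 112 (mod 113)
18^6 = 18^4 · 18^2 ≡ 112 · 98 ≡ 15 (mod 113).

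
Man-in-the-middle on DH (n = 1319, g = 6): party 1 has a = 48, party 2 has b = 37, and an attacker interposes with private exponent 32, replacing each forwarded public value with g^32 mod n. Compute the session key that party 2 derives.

378

Party 2 receives an attacker's public value M = 6^32 mod 1319 instead of the honest one.
6^1 ≡ 6 (mod 1319)
6^2 = (6^1)^2 ≡ 6^2 = 36 ≡ 36 (mod 1319)
6^4 = (6^2)^2 ≡ 36^2 = 1296 ≡ 1296 (mod 1319)
6^8 = (6^4)^2 ≡ 1296^2 = 1679616 ≡ 529 (mod 1319)
6^16 = (6^8)^2 ≡ 529^2 = 279841 ≡ 213 (mod 1319)
6^32 = (6^16)^2 ≡ 213^2 = 45369 ≡ 523 (mod 1319)
So M = 523. Party 2 computes K = M^37 mod 1319.
523^1 ≡ 523 (mod 1319)
523^2 = (523^1)^2 ≡ 523^2 = 273529 ≡ 496 (mod 1319)
523^4 = (523^2)^2 ≡ 496^2 = 246016 ≡ 682 (mod 1319)
523^8 = (523^4)^2 ≡ 682^2 = 465124 ≡ 836 (mod 1319)
523^16 = (523^8)^2 ≡ 836^2 = 698896 ≡ 1145 (mod 1319)
523^32 = (523^16)^2 ≡ 1145^2 = 1311025 ≡ 1258 (mod 1319)
523^37 = 523^32 · 523^4 · 523^1 ≡ 1258 · 682 · 523 ≡ 378 (mod 1319).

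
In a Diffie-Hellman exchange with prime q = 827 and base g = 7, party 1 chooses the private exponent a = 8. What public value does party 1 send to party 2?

611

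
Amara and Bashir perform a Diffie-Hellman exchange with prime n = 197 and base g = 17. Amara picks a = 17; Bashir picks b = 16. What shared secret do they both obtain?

175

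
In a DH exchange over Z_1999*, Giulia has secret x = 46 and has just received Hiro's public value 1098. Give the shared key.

Shared key K = 1098^46 mod 1999.
1098^1 ≡ 1098 (mod 1999)
1098^2 = (1098^1)^2 ≡ 1098^2 = 1205604 ≡ 207 (mod 1999)
1098^4 = (1098^2)^2 ≡ 207^2 = 42849 ≡ 870 (mod 1999)
1098^8 = (1098^4)^2 ≡ 870^2 = 756900 ≡ 1278 (mod 1999)
1098^16 = (1098^8)^2 ≡ 1278^2 = 1633284 ≡ 101 (mod 1999)
1098^32 = (1098^16)^2 ≡ 101^2 = 10201 ≡ 206 (mod 1999)
1098^46 = 1098^32 · 1098^8 · 1098^4 · 1098^2 ≡ 206 · 1278 · 870 · 207 ≡ 1945 (mod 1999).

1945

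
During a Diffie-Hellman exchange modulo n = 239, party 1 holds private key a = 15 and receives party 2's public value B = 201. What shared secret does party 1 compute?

201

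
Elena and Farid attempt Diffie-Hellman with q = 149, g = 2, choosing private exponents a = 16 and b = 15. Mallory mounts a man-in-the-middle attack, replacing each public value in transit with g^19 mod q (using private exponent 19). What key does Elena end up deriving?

107

Elena receives Mallory's public value M = 2^19 mod 149 instead of the honest one.
2^1 ≡ 2 (mod 149)
2^2 = (2^1)^2 ≡ 2^2 = 4 ≡ 4 (mod 149)
2^4 = (2^2)^2 ≡ 4^2 = 16 ≡ 16 (mod 149)
2^8 = (2^4)^2 ≡ 16^2 = 256 ≡ 107 (mod 149)
2^16 = (2^8)^2 ≡ 107^2 = 11449 ≡ 125 (mod 149)
2^19 = 2^16 · 2^2 · 2^1 ≡ 125 · 4 · 2 ≡ 106 (mod 149).
So M = 106. Elena computes K = M^16 mod 149.
106^1 ≡ 106 (mod 149)
106^2 = (106^1)^2 ≡ 106^2 = 11236 ≡ 61 (mod 149)
106^4 = (106^2)^2 ≡ 61^2 = 3721 ≡ 145 (mod 149)
106^8 = (106^4)^2 ≡ 145^2 = 21025 ≡ 16 (mod 149)
106^16 = (106^8)^2 ≡ 16^2 = 256 ≡ 107 (mod 149)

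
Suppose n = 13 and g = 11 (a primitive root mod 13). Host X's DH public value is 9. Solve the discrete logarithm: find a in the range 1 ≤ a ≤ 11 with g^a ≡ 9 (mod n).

8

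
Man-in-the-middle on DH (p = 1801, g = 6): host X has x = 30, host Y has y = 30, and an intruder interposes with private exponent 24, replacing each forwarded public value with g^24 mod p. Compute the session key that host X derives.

32

Host X receives an intruder's public value M = 6^24 mod 1801 instead of the honest one.
6^1 ≡ 6 (mod 1801)
6^2 = (6^1)^2 ≡ 6^2 = 36 ≡ 36 (mod 1801)
6^4 = (6^2)^2 ≡ 36^2 = 1296 ≡ 1296 (mod 1801)
6^8 = (6^4)^2 ≡ 1296^2 = 1679616 ≡ 1084 (mod 1801)
6^16 = (6^8)^2 ≡ 1084^2 = 1175056 ≡ 804 (mod 1801)
6^24 = 6^16 · 6^8 ≡ 804 · 1084 ≡ 1653 (mod 1801).
So M = 1653. Host X computes K = M^30 mod 1801.
1653^1 ≡ 1653 (mod 1801)
1653^2 = (1653^1)^2 ≡ 1653^2 = 2732409 ≡ 292 (mod 1801)
1653^4 = (1653^2)^2 ≡ 292^2 = 85264 ≡ 617 (mod 1801)
1653^8 = (1653^4)^2 ≡ 617^2 = 380689 ≡ 678 (mod 1801)
1653^16 = (1653^8)^2 ≡ 678^2 = 459684 ≡ 429 (mod 1801)
1653^30 = 1653^16 · 1653^8 · 1653^4 · 1653^2 ≡ 429 · 678 · 617 · 292 ≡ 32 (mod 1801).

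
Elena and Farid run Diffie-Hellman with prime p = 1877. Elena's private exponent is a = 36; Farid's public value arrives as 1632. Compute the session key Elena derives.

592

Shared key K = 1632^36 mod 1877.
1632^1 ≡ 1632 (mod 1877)
1632^2 = (1632^1)^2 ≡ 1632^2 = 2663424 ≡ 1838 (mod 1877)
1632^4 = (1632^2)^2 ≡ 1838^2 = 3378244 ≡ 1521 (mod 1877)
1632^8 = (1632^4)^2 ≡ 1521^2 = 2313441 ≡ 977 (mod 1877)
1632^16 = (1632^8)^2 ≡ 977^2 = 954529 ≡ 1013 (mod 1877)
1632^32 = (1632^16)^2 ≡ 1013^2 = 1026169 ≡ 1327 (mod 1877)
1632^36 = 1632^32 · 1632^4 ≡ 1327 · 1521 ≡ 592 (mod 1877).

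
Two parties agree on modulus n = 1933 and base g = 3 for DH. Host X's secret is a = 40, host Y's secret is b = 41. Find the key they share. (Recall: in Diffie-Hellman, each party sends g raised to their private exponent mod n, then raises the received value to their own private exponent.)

1581

Host Y sends B = g^b mod n = 3^41 mod 1933.
3^1 ≡ 3 (mod 1933)
3^2 = (3^1)^2 ≡ 3^2 = 9 ≡ 9 (mod 1933)
3^4 = (3^2)^2 ≡ 9^2 = 81 ≡ 81 (mod 1933)
3^8 = (3^4)^2 ≡ 81^2 = 6561 ≡ 762 (mod 1933)
3^16 = (3^8)^2 ≡ 762^2 = 580644 ≡ 744 (mod 1933)
3^32 = (3^16)^2 ≡ 744^2 = 553536 ≡ 698 (mod 1933)
3^41 = 3^32 · 3^8 · 3^1 ≡ 698 · 762 · 3 ≡ 903 (mod 1933).
So B = 903. Host X then computes K = B^a mod n = 903^40 mod 1933.
903^1 ≡ 903 (mod 1933)
903^2 = (903^1)^2 ≡ 903^2 = 815409 ≡ 1616 (mod 1933)
903^4 = (903^2)^2 ≡ 1616^2 = 2611456 ≡ 1906 (mod 1933)
903^8 = (903^4)^2 ≡ 1906^2 = 3632836 ≡ 729 (mod 1933)
903^16 = (903^8)^2 ≡ 729^2 = 531441 ≡ 1799 (mod 1933)
903^32 = (903^16)^2 ≡ 1799^2 = 3236401 ≡ 559 (mod 1933)
903^40 = 903^32 · 903^8 ≡ 559 · 729 ≡ 1581 (mod 1933).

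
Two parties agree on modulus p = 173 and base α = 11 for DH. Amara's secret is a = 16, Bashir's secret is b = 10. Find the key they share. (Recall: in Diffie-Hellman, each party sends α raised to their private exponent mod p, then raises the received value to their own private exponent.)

Amara sends A = α^a mod p = 11^16 mod 173.
11^1 ≡ 11 (mod 173)
11^2 = (11^1)^2 ≡ 11^2 = 121 ≡ 121 (mod 173)
11^4 = (11^2)^2 ≡ 121^2 = 14641 ≡ 109 (mod 173)
11^8 = (11^4)^2 ≡ 109^2 = 11881 ≡ 117 (mod 173)
11^16 = (11^8)^2 ≡ 117^2 = 13689 ≡ 22 (mod 173)
So A = 22. Bashir then computes K = A^b mod p = 22^10 mod 173.
22^1 ≡ 22 (mod 173)
22^2 = (22^1)^2 ≡ 22^2 = 484 ≡ 138 (mod 173)
22^4 = (22^2)^2 ≡ 138^2 = 19044 ≡ 14 (mod 173)
22^8 = (22^4)^2 ≡ 14^2 = 196 ≡ 23 (mod 173)
22^10 = 22^8 · 22^2 ≡ 23 · 138 ≡ 60 (mod 173).

60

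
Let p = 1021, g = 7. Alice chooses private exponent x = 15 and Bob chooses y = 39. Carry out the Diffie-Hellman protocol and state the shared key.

351

Bob sends B = g^y mod p = 7^39 mod 1021.
7^1 ≡ 7 (mod 1021)
7^2 = (7^1)^2 ≡ 7^2 = 49 ≡ 49 (mod 1021)
7^4 = (7^2)^2 ≡ 49^2 = 2401 ≡ 359 (mod 1021)
7^8 = (7^4)^2 ≡ 359^2 = 128881 ≡ 235 (mod 1021)
7^16 = (7^8)^2 ≡ 235^2 = 55225 ≡ 91 (mod 1021)
7^32 = (7^16)^2 ≡ 91^2 = 8281 ≡ 113 (mod 1021)
7^39 = 7^32 · 7^4 · 7^2 · 7^1 ≡ 113 · 359 · 49 · 7 ≡ 293 (mod 1021).
So B = 293. Alice then computes K = B^x mod p = 293^15 mod 1021.
293^1 ≡ 293 (mod 1021)
293^2 = (293^1)^2 ≡ 293^2 = 85849 ≡ 85 (mod 1021)
293^4 = (293^2)^2 ≡ 85^2 = 7225 ≡ 78 (mod 1021)
293^8 = (293^4)^2 ≡ 78^2 = 6084 ≡ 979 (mod 1021)
293^15 = 293^8 · 293^4 · 293^2 · 293^1 ≡ 979 · 78 · 85 · 293 ≡ 351 (mod 1021).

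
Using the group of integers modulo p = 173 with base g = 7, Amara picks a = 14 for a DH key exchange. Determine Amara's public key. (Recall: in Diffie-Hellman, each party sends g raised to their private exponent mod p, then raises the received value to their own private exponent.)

163

Public value = 7^14 (mod 173).
7^1 ≡ 7 (mod 173)
7^2 = (7^1)^2 ≡ 7^2 = 49 ≡ 49 (mod 173)
7^4 = (7^2)^2 ≡ 49^2 = 2401 ≡ 152 (mod 173)
7^8 = (7^4)^2 ≡ 152^2 = 23104 ≡ 95 (mod 173)
7^14 = 7^8 · 7^4 · 7^2 ≡ 95 · 152 · 49 ≡ 163 (mod 173).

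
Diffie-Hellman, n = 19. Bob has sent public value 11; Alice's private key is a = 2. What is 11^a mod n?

7

Shared key K = 11^2 mod 19.
11^1 ≡ 11 (mod 19)
11^2 = (11^1)^2 ≡ 11^2 = 121 ≡ 7 (mod 19)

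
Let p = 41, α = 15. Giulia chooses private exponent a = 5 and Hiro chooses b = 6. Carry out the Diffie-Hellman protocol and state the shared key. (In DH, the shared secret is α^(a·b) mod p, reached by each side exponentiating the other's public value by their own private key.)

Giulia sends A = α^a mod p = 15^5 mod 41.
15^1 ≡ 15 (mod 41)
15^2 = (15^1)^2 ≡ 15^2 = 225 ≡ 20 (mod 41)
15^4 = (15^2)^2 ≡ 20^2 = 400 ≡ 31 (mod 41)
15^5 = 15^4 · 15^1 ≡ 31 · 15 ≡ 14 (mod 41).
So A = 14. Hiro then computes K = A^b mod p = 14^6 mod 41.
14^1 ≡ 14 (mod 41)
14^2 = (14^1)^2 ≡ 14^2 = 196 ≡ 32 (mod 41)
14^4 = (14^2)^2 ≡ 32^2 = 1024 ≡ 40 (mod 41)
14^6 = 14^4 · 14^2 ≡ 40 · 32 ≡ 9 (mod 41).

9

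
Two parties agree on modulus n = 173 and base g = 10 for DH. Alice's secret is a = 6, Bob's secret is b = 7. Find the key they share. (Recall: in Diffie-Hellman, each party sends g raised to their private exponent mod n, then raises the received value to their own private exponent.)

Bob sends B = g^b mod n = 10^7 mod 173.
10^1 ≡ 10 (mod 173)
10^2 = (10^1)^2 ≡ 10^2 = 100 ≡ 100 (mod 173)
10^4 = (10^2)^2 ≡ 100^2 = 10000 ≡ 139 (mod 173)
10^7 = 10^4 · 10^2 · 10^1 ≡ 139 · 100 · 10 ≡ 81 (mod 173).
So B = 81. Alice then computes K = B^a mod n = 81^6 mod 173.
81^1 ≡ 81 (mod 173)
81^2 = (81^1)^2 ≡ 81^2 = 6561 ≡ 160 (mod 173)
81^4 = (81^2)^2 ≡ 160^2 = 25600 ≡ 169 (mod 173)
81^6 = 81^4 · 81^2 ≡ 169 · 160 ≡ 52 (mod 173).

52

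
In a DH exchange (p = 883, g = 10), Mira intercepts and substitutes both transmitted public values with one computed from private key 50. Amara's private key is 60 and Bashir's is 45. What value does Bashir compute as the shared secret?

Bashir receives Mira's public value M = 10^50 mod 883 instead of the honest one.
10^1 ≡ 10 (mod 883)
10^2 = (10^1)^2 ≡ 10^2 = 100 ≡ 100 (mod 883)
10^4 = (10^2)^2 ≡ 100^2 = 10000 ≡ 287 (mod 883)
10^8 = (10^4)^2 ≡ 287^2 = 82369 ≡ 250 (mod 883)
10^16 = (10^8)^2 ≡ 250^2 = 62500 ≡ 690 (mod 883)
10^32 = (10^16)^2 ≡ 690^2 = 476100 ≡ 163 (mod 883)
10^50 = 10^32 · 10^16 · 10^2 ≡ 163 · 690 · 100 ≡ 229 (mod 883).
So M = 229. Bashir computes K = M^45 mod 883.
229^1 ≡ 229 (mod 883)
229^2 = (229^1)^2 ≡ 229^2 = 52441 ≡ 344 (mod 883)
229^4 = (229^2)^2 ≡ 344^2 = 118336 ≡ 14 (mod 883)
229^8 = (229^4)^2 ≡ 14^2 = 196 ≡ 196 (mod 883)
229^16 = (229^8)^2 ≡ 196^2 = 38416 ≡ 447 (mod 883)
229^32 = (229^16)^2 ≡ 447^2 = 199809 ≡ 251 (mod 883)
229^45 = 229^32 · 229^8 · 229^4 · 229^1 ≡ 251 · 196 · 14 · 229 ≡ 33 (mod 883).

33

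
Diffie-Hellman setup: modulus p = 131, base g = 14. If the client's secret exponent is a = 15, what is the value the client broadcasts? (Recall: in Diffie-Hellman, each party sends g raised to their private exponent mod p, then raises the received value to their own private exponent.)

92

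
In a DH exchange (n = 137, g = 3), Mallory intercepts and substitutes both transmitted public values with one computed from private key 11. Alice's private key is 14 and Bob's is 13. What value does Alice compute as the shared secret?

Alice receives Mallory's public value M = 3^11 mod 137 instead of the honest one.
3^1 ≡ 3 (mod 137)
3^2 = (3^1)^2 ≡ 3^2 = 9 ≡ 9 (mod 137)
3^4 = (3^2)^2 ≡ 9^2 = 81 ≡ 81 (mod 137)
3^8 = (3^4)^2 ≡ 81^2 = 6561 ≡ 122 (mod 137)
3^11 = 3^8 · 3^2 · 3^1 ≡ 122 · 9 · 3 ≡ 6 (mod 137).
So M = 6. Alice computes K = M^14 mod 137.
6^1 ≡ 6 (mod 137)
6^2 = (6^1)^2 ≡ 6^2 = 36 ≡ 36 (mod 137)
6^4 = (6^2)^2 ≡ 36^2 = 1296 ≡ 63 (mod 137)
6^8 = (6^4)^2 ≡ 63^2 = 3969 ≡ 133 (mod 137)
6^14 = 6^8 · 6^4 · 6^2 ≡ 133 · 63 · 36 ≡ 107 (mod 137).

107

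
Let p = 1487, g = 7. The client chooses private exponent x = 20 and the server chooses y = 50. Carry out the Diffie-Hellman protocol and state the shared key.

1372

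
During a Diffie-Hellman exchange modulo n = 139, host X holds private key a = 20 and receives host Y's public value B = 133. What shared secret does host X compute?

65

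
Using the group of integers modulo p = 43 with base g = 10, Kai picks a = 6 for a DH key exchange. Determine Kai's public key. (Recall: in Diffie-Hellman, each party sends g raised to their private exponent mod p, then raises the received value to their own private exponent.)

35

Public value = 10^6 (mod 43).
10^1 ≡ 10 (mod 43)
10^2 = (10^1)^2 ≡ 10^2 = 100 ≡ 14 (mod 43)
10^4 = (10^2)^2 ≡ 14^2 = 196 ≡ 24 (mod 43)
10^6 = 10^4 · 10^2 ≡ 24 · 14 ≡ 35 (mod 43).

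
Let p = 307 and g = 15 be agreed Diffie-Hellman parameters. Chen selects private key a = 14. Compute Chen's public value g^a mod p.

Public value = 15^14 mod 307.
15^1 ≡ 15 (mod 307)
15^2 = (15^1)^2 ≡ 15^2 = 225 ≡ 225 (mod 307)
15^4 = (15^2)^2 ≡ 225^2 = 50625 ≡ 277 (mod 307)
15^8 = (15^4)^2 ≡ 277^2 = 76729 ≡ 286 (mod 307)
15^14 = 15^8 · 15^4 · 15^2 ≡ 286 · 277 · 225 ≡ 223 (mod 307).

223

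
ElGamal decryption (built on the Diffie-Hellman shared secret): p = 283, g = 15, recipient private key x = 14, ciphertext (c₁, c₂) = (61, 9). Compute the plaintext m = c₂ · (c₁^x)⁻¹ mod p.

Shared mask s = c₁^x mod p = 61^14 mod 283.
61^1 ≡ 61 (mod 283)
61^2 = (61^1)^2 ≡ 61^2 = 3721 ≡ 42 (mod 283)
61^4 = (61^2)^2 ≡ 42^2 = 1764 ≡ 66 (mod 283)
61^8 = (61^4)^2 ≡ 66^2 = 4356 ≡ 111 (mod 283)
61^14 = 61^8 · 61^4 · 61^2 ≡ 111 · 66 · 42 ≡ 71 (mod 283).
So s = 71; s⁻¹ ≡ 4 (mod 283).
m = c₂ · s⁻¹ mod 283 = 9 · 4 mod 283 = 36.

36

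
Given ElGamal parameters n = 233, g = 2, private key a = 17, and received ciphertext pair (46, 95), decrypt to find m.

Shared mask s = c₁^a mod n = 46^17 mod 233.
46^1 ≡ 46 (mod 233)
46^2 = (46^1)^2 ≡ 46^2 = 2116 ≡ 19 (mod 233)
46^4 = (46^2)^2 ≡ 19^2 = 361 ≡ 128 (mod 233)
46^8 = (46^4)^2 ≡ 128^2 = 16384 ≡ 74 (mod 233)
46^16 = (46^8)^2 ≡ 74^2 = 5476 ≡ 117 (mod 233)
46^17 = 46^16 · 46^1 ≡ 117 · 46 ≡ 23 (mod 233).
So s = 23; s⁻¹ ≡ 152 (mod 233).
m = c₂ · s⁻¹ mod 233 = 95 · 152 mod 233 = 227.

227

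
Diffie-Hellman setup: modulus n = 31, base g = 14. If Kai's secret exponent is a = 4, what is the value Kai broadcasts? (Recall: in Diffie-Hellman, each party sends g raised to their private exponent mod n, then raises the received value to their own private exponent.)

7

Public value = 14^4 mod 31.
14^1 ≡ 14 (mod 31)
14^2 = (14^1)^2 ≡ 14^2 = 196 ≡ 10 (mod 31)
14^4 = (14^2)^2 ≡ 10^2 = 100 ≡ 7 (mod 31)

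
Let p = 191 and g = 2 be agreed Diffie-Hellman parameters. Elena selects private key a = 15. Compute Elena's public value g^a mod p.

Public value = 2^15 mod 191.
2^1 ≡ 2 (mod 191)
2^2 = (2^1)^2 ≡ 2^2 = 4 ≡ 4 (mod 191)
2^4 = (2^2)^2 ≡ 4^2 = 16 ≡ 16 (mod 191)
2^8 = (2^4)^2 ≡ 16^2 = 256 ≡ 65 (mod 191)
2^15 = 2^8 · 2^4 · 2^2 · 2^1 ≡ 65 · 16 · 4 · 2 ≡ 107 (mod 191).

107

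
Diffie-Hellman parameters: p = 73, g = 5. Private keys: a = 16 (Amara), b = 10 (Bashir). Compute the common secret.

4

Bashir sends B = g^b mod p = 5^10 mod 73.
5^1 ≡ 5 (mod 73)
5^2 = (5^1)^2 ≡ 5^2 = 25 ≡ 25 (mod 73)
5^4 = (5^2)^2 ≡ 25^2 = 625 ≡ 41 (mod 73)
5^8 = (5^4)^2 ≡ 41^2 = 1681 ≡ 2 (mod 73)
5^10 = 5^8 · 5^2 ≡ 2 · 25 ≡ 50 (mod 73).
So B = 50. Amara then computes K = B^a mod p = 50^16 mod 73.
50^1 ≡ 50 (mod 73)
50^2 = (50^1)^2 ≡ 50^2 = 2500 ≡ 18 (mod 73)
50^4 = (50^2)^2 ≡ 18^2 = 324 ≡ 32 (mod 73)
50^8 = (50^4)^2 ≡ 32^2 = 1024 ≡ 2 (mod 73)
50^16 = (50^8)^2 ≡ 2^2 = 4 ≡ 4 (mod 73)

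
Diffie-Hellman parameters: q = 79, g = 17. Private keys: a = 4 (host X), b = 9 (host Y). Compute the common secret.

Host Y sends B = g^b mod q = 17^9 mod 79.
17^1 ≡ 17 (mod 79)
17^2 = (17^1)^2 ≡ 17^2 = 289 ≡ 52 (mod 79)
17^4 = (17^2)^2 ≡ 52^2 = 2704 ≡ 18 (mod 79)
17^8 = (17^4)^2 ≡ 18^2 = 324 ≡ 8 (mod 79)
17^9 = 17^8 · 17^1 ≡ 8 · 17 ≡ 57 (mod 79).
So B = 57. Host X then computes K = B^a mod q = 57^4 mod 79.
57^1 ≡ 57 (mod 79)
57^2 = (57^1)^2 ≡ 57^2 = 3249 ≡ 10 (mod 79)
57^4 = (57^2)^2 ≡ 10^2 = 100 ≡ 21 (mod 79)

21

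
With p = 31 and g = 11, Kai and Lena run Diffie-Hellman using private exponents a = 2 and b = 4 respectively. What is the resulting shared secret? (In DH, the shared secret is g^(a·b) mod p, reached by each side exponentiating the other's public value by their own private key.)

Lena sends B = g^b mod p = 11^4 mod 31.
11^1 ≡ 11 (mod 31)
11^2 = (11^1)^2 ≡ 11^2 = 121 ≡ 28 (mod 31)
11^4 = (11^2)^2 ≡ 28^2 = 784 ≡ 9 (mod 31)
So B = 9. Kai then computes K = B^a mod p = 9^2 mod 31.
9^1 ≡ 9 (mod 31)
9^2 = (9^1)^2 ≡ 9^2 = 81 ≡ 19 (mod 31)

19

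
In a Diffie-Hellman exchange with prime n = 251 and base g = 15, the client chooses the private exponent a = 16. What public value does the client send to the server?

Public value = 15^16 mod 251.
15^1 ≡ 15 (mod 251)
15^2 = (15^1)^2 ≡ 15^2 = 225 ≡ 225 (mod 251)
15^4 = (15^2)^2 ≡ 225^2 = 50625 ≡ 174 (mod 251)
15^8 = (15^4)^2 ≡ 174^2 = 30276 ≡ 156 (mod 251)
15^16 = (15^8)^2 ≡ 156^2 = 24336 ≡ 240 (mod 251)

240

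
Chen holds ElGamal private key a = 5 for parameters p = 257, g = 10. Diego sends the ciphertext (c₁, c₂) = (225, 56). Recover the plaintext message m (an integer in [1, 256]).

28

Shared mask s = c₁^a mod p = 225^5 mod 257.
225^1 ≡ 225 (mod 257)
225^2 = (225^1)^2 ≡ 225^2 = 50625 ≡ 253 (mod 257)
225^4 = (225^2)^2 ≡ 253^2 = 64009 ≡ 16 (mod 257)
225^5 = 225^4 · 225^1 ≡ 16 · 225 ≡ 2 (mod 257).
So s = 2; s⁻¹ ≡ 129 (mod 257).
m = c₂ · s⁻¹ mod 257 = 56 · 129 mod 257 = 28.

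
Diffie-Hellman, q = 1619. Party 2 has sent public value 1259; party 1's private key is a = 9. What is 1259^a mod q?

Shared key K = 1259^9 mod 1619.
1259^1 ≡ 1259 (mod 1619)
1259^2 = (1259^1)^2 ≡ 1259^2 = 1585081 ≡ 80 (mod 1619)
1259^4 = (1259^2)^2 ≡ 80^2 = 6400 ≡ 1543 (mod 1619)
1259^8 = (1259^4)^2 ≡ 1543^2 = 2380849 ≡ 919 (mod 1619)
1259^9 = 1259^8 · 1259^1 ≡ 919 · 1259 ≡ 1055 (mod 1619).

1055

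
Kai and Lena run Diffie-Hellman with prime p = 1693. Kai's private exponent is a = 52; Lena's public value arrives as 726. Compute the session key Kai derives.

66

Shared key K = 726^52 mod 1693.
726^1 ≡ 726 (mod 1693)
726^2 = (726^1)^2 ≡ 726^2 = 527076 ≡ 553 (mod 1693)
726^4 = (726^2)^2 ≡ 553^2 = 305809 ≡ 1069 (mod 1693)
726^8 = (726^4)^2 ≡ 1069^2 = 1142761 ≡ 1679 (mod 1693)
726^16 = (726^8)^2 ≡ 1679^2 = 2819041 ≡ 196 (mod 1693)
726^32 = (726^16)^2 ≡ 196^2 = 38416 ≡ 1170 (mod 1693)
726^52 = 726^32 · 726^16 · 726^4 ≡ 1170 · 196 · 1069 ≡ 66 (mod 1693).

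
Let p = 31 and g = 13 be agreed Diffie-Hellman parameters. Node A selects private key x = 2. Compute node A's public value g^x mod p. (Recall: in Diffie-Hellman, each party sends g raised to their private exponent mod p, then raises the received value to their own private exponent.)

14

Public value = 13^2 mod 31.
13^1 ≡ 13 (mod 31)
13^2 = (13^1)^2 ≡ 13^2 = 169 ≡ 14 (mod 31)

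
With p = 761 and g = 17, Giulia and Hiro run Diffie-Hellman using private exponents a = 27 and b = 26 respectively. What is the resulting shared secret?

Giulia sends A = g^a mod p = 17^27 mod 761.
17^1 ≡ 17 (mod 761)
17^2 = (17^1)^2 ≡ 17^2 = 289 ≡ 289 (mod 761)
17^4 = (17^2)^2 ≡ 289^2 = 83521 ≡ 572 (mod 761)
17^8 = (17^4)^2 ≡ 572^2 = 327184 ≡ 715 (mod 761)
17^16 = (17^8)^2 ≡ 715^2 = 511225 ≡ 594 (mod 761)
17^27 = 17^16 · 17^8 · 17^2 · 17^1 ≡ 594 · 715 · 289 · 17 ≡ 632 (mod 761).
So A = 632. Hiro then computes K = A^b mod p = 632^26 mod 761.
632^1 ≡ 632 (mod 761)
632^2 = (632^1)^2 ≡ 632^2 = 399424 ≡ 660 (mod 761)
632^4 = (632^2)^2 ≡ 660^2 = 435600 ≡ 308 (mod 761)
632^8 = (632^4)^2 ≡ 308^2 = 94864 ≡ 500 (mod 761)
632^16 = (632^8)^2 ≡ 500^2 = 250000 ≡ 392 (mod 761)
632^26 = 632^16 · 632^8 · 632^2 ≡ 392 · 500 · 660 ≡ 654 (mod 761).

654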